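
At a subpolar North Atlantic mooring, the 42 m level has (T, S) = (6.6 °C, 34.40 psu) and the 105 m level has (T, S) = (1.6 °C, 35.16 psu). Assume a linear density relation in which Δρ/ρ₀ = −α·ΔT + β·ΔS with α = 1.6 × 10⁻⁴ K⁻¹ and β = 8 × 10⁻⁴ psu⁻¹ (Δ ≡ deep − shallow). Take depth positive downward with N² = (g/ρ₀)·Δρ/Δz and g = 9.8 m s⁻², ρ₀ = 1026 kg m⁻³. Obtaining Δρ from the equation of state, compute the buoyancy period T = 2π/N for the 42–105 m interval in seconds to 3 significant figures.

425 s

ΔT = -5.0 K, ΔS = +0.76 psu (deep − shallow).
Δρ/ρ₀ = −αΔT + βΔS = 8.00 × 10⁻⁴ + 6.08 × 10⁻⁴ = 1.408 × 10⁻³, so Δρ ≈ 1.445 kg m⁻³.
N² = (g/ρ₀)·Δρ/Δz = g·(Δρ/ρ₀)/Δz = 9.8 × 1.408 × 10⁻³ / 63 = 2.1902 × 10⁻⁴ s⁻².
N = √(2.1902 × 10⁻⁴) = 0.014799 rad s⁻¹ → T = 2π/N = 424.57 s ≈ 425 s.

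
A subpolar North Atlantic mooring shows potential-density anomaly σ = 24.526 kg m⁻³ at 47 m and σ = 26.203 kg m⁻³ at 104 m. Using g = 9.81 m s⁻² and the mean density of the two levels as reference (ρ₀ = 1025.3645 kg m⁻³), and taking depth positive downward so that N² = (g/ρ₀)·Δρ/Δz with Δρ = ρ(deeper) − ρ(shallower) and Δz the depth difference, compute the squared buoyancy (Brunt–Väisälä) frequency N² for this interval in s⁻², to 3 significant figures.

2.81 × 10⁻⁴ s⁻²

Δρ = 1026.203 − 1024.526 = 1.677 kg m⁻³ over Δz = 104 − 47 = 57 m.
N² = (9.81/1025.3645) × (1.677/57) = 2.8148 × 10⁻⁴ s⁻² ≈ 2.81 × 10⁻⁴ s⁻².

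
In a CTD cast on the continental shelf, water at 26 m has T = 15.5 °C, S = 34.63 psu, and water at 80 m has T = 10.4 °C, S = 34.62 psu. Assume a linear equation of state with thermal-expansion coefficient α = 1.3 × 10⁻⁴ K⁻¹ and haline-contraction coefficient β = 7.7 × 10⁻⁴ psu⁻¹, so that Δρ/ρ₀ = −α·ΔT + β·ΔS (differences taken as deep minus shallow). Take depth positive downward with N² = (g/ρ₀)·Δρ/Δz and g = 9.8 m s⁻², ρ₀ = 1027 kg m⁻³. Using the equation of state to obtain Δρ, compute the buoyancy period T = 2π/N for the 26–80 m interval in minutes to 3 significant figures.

ΔT = -5.1 K, ΔS = -0.01 psu (deep − shallow).
Δρ/ρ₀ = −αΔT + βΔS = 6.63 × 10⁻⁴ − 7.70 × 10⁻⁶ = 6.553 × 10⁻⁴, so Δρ ≈ 0.6730 kg m⁻³.
N² = (g/ρ₀)·Δρ/Δz = g·(Δρ/ρ₀)/Δz = 9.8 × 6.553 × 10⁻⁴ / 54 = 1.1892 × 10⁻⁴ s⁻².
N = √(1.1892 × 10⁻⁴) = 0.010905 rad s⁻¹ → T = 2π/N = 576.17 s = 9.6028 min ≈ 9.60 min.

9.60 min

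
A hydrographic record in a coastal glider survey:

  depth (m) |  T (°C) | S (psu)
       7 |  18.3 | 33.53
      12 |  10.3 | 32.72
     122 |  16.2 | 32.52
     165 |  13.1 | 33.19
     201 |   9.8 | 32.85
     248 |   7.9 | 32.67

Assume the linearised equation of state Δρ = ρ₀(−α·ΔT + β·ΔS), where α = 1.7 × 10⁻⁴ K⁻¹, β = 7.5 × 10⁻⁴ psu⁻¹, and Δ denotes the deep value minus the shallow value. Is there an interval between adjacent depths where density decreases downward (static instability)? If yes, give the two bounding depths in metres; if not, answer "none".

12–122 m

Evaluate Δρ/ρ₀ = −αΔT + βΔS across each adjacent pair:
  7–12 m: −αΔT+βΔS = −(1.7 × 10⁻⁴)(-8.0)+(7.5 × 10⁻⁴)(-0.81) = 7.5 × 10⁻⁴ → stable
  12–122 m: −αΔT+βΔS = −(1.7 × 10⁻⁴)(+5.9)+(7.5 × 10⁻⁴)(-0.20) = -1.2 × 10⁻³ → UNSTABLE
  122–165 m: −αΔT+βΔS = −(1.7 × 10⁻⁴)(-3.1)+(7.5 × 10⁻⁴)(+0.67) = 1.0 × 10⁻³ → stable
  165–201 m: −αΔT+βΔS = −(1.7 × 10⁻⁴)(-3.3)+(7.5 × 10⁻⁴)(-0.34) = 3.1 × 10⁻⁴ → stable
  201–248 m: −αΔT+βΔS = −(1.7 × 10⁻⁴)(-1.9)+(7.5 × 10⁻⁴)(-0.18) = 1.9 × 10⁻⁴ → stable
The 12–122 m interval has Δρ < 0: lighter water underlies denser water.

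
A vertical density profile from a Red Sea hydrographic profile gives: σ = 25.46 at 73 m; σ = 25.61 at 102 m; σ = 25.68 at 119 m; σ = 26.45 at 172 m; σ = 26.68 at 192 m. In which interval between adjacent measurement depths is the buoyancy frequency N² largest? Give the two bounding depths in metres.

119–172 m

Compute the density gradient over each adjacent pair:
  73–102 m: Δρ/Δz = 0.15/29 = 5.2 × 10⁻³ kg m⁻⁴
  102–119 m: Δρ/Δz = 0.07/17 = 4.1 × 10⁻³ kg m⁻⁴
  119–172 m: Δρ/Δz = 0.77/53 = 0.015 kg m⁻⁴
  172–192 m: Δρ/Δz = 0.23/20 = 0.011 kg m⁻⁴
The largest gradient is in the 119–172 m interval — the pycnocline.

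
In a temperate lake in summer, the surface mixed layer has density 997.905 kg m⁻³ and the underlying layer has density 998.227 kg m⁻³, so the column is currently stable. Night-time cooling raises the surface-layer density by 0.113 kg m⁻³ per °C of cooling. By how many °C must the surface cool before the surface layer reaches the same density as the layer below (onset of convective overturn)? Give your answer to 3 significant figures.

Density deficit of the surface layer: 998.227 − 997.905 = 0.322 kg m⁻³.
Required change = 0.322 / 0.113 = 2.85 °C.

2.85 °C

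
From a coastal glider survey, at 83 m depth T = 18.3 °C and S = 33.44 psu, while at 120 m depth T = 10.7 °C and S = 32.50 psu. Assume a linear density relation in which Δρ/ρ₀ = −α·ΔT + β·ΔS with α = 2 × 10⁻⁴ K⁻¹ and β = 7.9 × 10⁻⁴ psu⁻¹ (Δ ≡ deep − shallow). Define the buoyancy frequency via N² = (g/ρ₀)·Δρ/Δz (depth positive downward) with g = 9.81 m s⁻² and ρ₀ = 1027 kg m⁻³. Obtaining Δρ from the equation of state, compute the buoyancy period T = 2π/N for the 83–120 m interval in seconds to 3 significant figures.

ΔT = -7.6 K, ΔS = -0.94 psu (deep − shallow).
Δρ/ρ₀ = −αΔT + βΔS = 1.52 × 10⁻³ − 7.426 × 10⁻⁴ = 7.774 × 10⁻⁴, so Δρ ≈ 0.7984 kg m⁻³.
N² = (g/ρ₀)·Δρ/Δz = g·(Δρ/ρ₀)/Δz = 9.81 × 7.774 × 10⁻⁴ / 37 = 2.0612 × 10⁻⁴ s⁻².
N = √(2.0612 × 10⁻⁴) = 0.014357 rad s⁻¹ → T = 2π/N = 437.64 s ≈ 438 s.

438 s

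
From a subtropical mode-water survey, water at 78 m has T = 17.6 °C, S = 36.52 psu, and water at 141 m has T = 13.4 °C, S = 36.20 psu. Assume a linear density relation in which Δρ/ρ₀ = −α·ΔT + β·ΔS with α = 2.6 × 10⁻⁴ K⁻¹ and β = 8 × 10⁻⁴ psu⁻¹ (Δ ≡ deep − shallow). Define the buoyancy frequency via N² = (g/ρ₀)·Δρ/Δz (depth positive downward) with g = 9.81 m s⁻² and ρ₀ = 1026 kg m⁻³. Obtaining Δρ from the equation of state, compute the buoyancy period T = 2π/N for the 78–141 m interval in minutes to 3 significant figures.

ΔT = -4.2 K, ΔS = -0.32 psu (deep − shallow).
Δρ/ρ₀ = −αΔT + βΔS = 1.092 × 10⁻³ − 2.56 × 10⁻⁴ = 8.36 × 10⁻⁴, so Δρ ≈ 0.8577 kg m⁻³.
N² = (g/ρ₀)·Δρ/Δz = g·(Δρ/ρ₀)/Δz = 9.81 × 8.36 × 10⁻⁴ / 63 = 1.3018 × 10⁻⁴ s⁻².
N = √(1.3018 × 10⁻⁴) = 0.011410 rad s⁻¹ → T = 2π/N = 550.67 s = 9.1778 min ≈ 9.18 min.

9.18 min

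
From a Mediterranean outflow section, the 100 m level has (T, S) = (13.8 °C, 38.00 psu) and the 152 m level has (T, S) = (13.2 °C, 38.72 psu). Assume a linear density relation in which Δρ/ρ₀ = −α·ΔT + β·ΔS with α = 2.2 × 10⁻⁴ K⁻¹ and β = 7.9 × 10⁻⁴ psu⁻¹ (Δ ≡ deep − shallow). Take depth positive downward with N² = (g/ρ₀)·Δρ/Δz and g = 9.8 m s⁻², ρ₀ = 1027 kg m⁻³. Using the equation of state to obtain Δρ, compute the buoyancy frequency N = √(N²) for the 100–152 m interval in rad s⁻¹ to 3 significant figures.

ΔT = -0.6 K, ΔS = +0.72 psu (deep − shallow).
Δρ/ρ₀ = −αΔT + βΔS = 1.32 × 10⁻⁴ + 5.688 × 10⁻⁴ = 7.008 × 10⁻⁴, so Δρ ≈ 0.7197 kg m⁻³.
N² = (g/ρ₀)·Δρ/Δz = g·(Δρ/ρ₀)/Δz = 9.8 × 7.008 × 10⁻⁴ / 52 = 1.3207 × 10⁻⁴ s⁻².
N = √(1.3207 × 10⁻⁴) = 0.011492 rad s⁻¹ ≈ 0.0115 rad s⁻¹.

0.0115 rad s⁻¹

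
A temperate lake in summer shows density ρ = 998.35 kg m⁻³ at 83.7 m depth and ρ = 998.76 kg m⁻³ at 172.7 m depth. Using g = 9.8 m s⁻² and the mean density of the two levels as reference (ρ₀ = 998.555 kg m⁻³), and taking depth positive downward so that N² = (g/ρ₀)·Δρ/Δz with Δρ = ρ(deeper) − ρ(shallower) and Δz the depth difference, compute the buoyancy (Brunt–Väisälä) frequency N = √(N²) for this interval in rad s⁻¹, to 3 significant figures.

6.72 × 10⁻³ rad s⁻¹

Δρ = 998.76 − 998.35 = 0.41 kg m⁻³ over Δz = 172.7 − 83.7 = 89 m.
N² = (9.8/998.555) × (0.41/89) = 4.5211 × 10⁻⁵ s⁻².
N = √(4.5211 × 10⁻⁵) = 6.7239 × 10⁻³ rad s⁻¹ ≈ 6.72 × 10⁻³ rad s⁻¹.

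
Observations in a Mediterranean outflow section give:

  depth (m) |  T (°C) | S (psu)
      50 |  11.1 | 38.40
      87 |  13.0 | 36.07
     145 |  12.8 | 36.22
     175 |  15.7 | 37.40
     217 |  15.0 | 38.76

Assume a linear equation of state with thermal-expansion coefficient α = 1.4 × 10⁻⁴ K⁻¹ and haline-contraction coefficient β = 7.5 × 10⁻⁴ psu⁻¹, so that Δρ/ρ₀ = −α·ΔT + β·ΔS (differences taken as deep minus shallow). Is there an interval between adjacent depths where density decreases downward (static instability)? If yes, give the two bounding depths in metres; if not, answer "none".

Evaluate Δρ/ρ₀ = −αΔT + βΔS across each adjacent pair:
  50–87 m: −αΔT+βΔS = −(1.4 × 10⁻⁴)(+1.9)+(7.5 × 10⁻⁴)(-2.33) = -2.0 × 10⁻³ → UNSTABLE
  87–145 m: −αΔT+βΔS = −(1.4 × 10⁻⁴)(-0.2)+(7.5 × 10⁻⁴)(+0.15) = 1.4 × 10⁻⁴ → stable
  145–175 m: −αΔT+βΔS = −(1.4 × 10⁻⁴)(+2.9)+(7.5 × 10⁻⁴)(+1.18) = 4.8 × 10⁻⁴ → stable
  175–217 m: −αΔT+βΔS = −(1.4 × 10⁻⁴)(-0.7)+(7.5 × 10⁻⁴)(+1.36) = 1.1 × 10⁻³ → stable
The 50–87 m interval has Δρ < 0: lighter water underlies denser water.

50–87 m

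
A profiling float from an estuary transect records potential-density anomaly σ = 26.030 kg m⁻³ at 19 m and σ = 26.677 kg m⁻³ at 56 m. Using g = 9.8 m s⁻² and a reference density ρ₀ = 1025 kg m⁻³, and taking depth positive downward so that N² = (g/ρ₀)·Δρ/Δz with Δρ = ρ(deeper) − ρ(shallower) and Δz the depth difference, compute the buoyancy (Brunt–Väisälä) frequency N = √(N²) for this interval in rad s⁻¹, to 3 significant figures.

Δρ = 1026.677 − 1026.030 = 0.647 kg m⁻³ over Δz = 56 − 19 = 37 m.
N² = (9.8/1025) × (0.647/37) = 1.6719 × 10⁻⁴ s⁻².
N = √(1.6719 × 10⁻⁴) = 0.012930 rad s⁻¹ ≈ 0.0129 rad s⁻¹.
N² > 0, so the interval is statically stable.

0.0129 rad s⁻¹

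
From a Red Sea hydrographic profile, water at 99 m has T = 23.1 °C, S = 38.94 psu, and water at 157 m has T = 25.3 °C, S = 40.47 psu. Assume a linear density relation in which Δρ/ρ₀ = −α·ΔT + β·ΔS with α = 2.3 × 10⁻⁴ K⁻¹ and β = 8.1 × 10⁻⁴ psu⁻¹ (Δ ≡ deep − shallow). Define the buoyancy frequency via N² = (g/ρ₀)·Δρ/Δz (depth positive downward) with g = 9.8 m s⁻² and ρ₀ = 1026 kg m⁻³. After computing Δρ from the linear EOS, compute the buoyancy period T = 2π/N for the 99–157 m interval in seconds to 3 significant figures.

564 s

ΔT = +2.2 K, ΔS = +1.53 psu (deep − shallow).
Δρ/ρ₀ = −αΔT + βΔS = -5.06 × 10⁻⁴ + 1.2393 × 10⁻³ = 7.333 × 10⁻⁴, so Δρ ≈ 0.7524 kg m⁻³.
N² = (g/ρ₀)·Δρ/Δz = g·(Δρ/ρ₀)/Δz = 9.8 × 7.333 × 10⁻⁴ / 58 = 1.2390 × 10⁻⁴ s⁻².
N = √(1.2390 × 10⁻⁴) = 0.011131 rad s⁻¹ → T = 2π/N = 564.48 s ≈ 564 s.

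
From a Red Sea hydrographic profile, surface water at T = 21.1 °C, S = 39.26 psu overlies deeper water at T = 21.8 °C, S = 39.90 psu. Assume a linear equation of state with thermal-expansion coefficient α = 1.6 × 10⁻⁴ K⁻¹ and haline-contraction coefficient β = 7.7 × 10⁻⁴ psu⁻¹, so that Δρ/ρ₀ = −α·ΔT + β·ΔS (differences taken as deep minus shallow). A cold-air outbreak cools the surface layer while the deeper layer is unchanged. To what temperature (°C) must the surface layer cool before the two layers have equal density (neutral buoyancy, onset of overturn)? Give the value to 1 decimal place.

18.7 °C

Neutral buoyancy requires Δρ = 0, i.e. −α(T_deep − T_surf′) + β(S_deep − S_surf) = 0.
T_surf′ = T_deep − (β/α)·ΔS = 21.8 − (7.7 × 10⁻⁴/1.6 × 10⁻⁴)·(+0.64) = 18.720 °C.
Cooling required: 21.1 − (18.720) = 2.380 °C.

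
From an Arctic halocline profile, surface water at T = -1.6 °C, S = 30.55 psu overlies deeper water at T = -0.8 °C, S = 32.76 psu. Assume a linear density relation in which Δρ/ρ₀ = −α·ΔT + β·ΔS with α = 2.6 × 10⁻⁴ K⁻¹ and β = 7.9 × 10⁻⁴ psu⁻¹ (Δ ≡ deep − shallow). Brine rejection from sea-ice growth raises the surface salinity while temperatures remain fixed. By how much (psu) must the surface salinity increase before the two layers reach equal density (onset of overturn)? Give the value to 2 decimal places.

1.95 psu

Neutral buoyancy requires −α(T_deep − T_surf) + β(S_deep − S_surf′) = 0.
S_surf′ = S_deep − (α/β)·ΔT = 32.76 − (2.6 × 10⁻⁴/7.9 × 10⁻⁴)·(+0.8) = 32.4967 psu.
Increase required: 32.4967 − 30.55 = 1.9467 psu.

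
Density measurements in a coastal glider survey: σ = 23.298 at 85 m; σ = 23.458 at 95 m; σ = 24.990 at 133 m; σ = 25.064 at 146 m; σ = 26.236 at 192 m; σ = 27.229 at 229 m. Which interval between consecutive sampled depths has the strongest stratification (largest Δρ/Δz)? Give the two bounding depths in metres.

95–133 m

Compute the density gradient over each adjacent pair:
  85–95 m: Δρ/Δz = 0.160/10 = 0.016 kg m⁻⁴
  95–133 m: Δρ/Δz = 1.532/38 = 0.040 kg m⁻⁴
  133–146 m: Δρ/Δz = 0.074/13 = 5.7 × 10⁻³ kg m⁻⁴
  146–192 m: Δρ/Δz = 1.172/46 = 0.025 kg m⁻⁴
  192–229 m: Δρ/Δz = 0.993/37 = 0.027 kg m⁻⁴
The largest gradient is in the 95–133 m interval — the pycnocline.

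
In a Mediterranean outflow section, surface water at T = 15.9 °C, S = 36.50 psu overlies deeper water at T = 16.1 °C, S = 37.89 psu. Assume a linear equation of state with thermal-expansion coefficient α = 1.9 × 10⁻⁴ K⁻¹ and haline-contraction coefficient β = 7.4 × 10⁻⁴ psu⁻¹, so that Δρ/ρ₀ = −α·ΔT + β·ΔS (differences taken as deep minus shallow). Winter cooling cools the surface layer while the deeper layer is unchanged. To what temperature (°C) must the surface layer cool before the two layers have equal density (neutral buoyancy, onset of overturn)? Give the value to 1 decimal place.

10.7 °C

Neutral buoyancy requires Δρ = 0, i.e. −α(T_deep − T_surf′) + β(S_deep − S_surf) = 0.
T_surf′ = T_deep − (β/α)·ΔS = 16.1 − (7.4 × 10⁻⁴/1.9 × 10⁻⁴)·(+1.39) = 10.686 °C.
Cooling required: 15.9 − (10.686) = 5.214 °C.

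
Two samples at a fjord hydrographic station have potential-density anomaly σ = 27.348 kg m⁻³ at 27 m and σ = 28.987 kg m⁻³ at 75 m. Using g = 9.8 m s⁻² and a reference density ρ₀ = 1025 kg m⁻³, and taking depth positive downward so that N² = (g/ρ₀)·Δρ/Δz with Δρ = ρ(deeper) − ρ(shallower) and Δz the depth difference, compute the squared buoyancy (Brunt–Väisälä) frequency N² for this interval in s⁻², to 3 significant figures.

3.26 × 10⁻⁴ s⁻²

Δρ = 1028.987 − 1027.348 = 1.639 kg m⁻³ over Δz = 75 − 27 = 48 m.
N² = (9.8/1025) × (1.639/48) = 3.2647 × 10⁻⁴ s⁻² ≈ 3.26 × 10⁻⁴ s⁻².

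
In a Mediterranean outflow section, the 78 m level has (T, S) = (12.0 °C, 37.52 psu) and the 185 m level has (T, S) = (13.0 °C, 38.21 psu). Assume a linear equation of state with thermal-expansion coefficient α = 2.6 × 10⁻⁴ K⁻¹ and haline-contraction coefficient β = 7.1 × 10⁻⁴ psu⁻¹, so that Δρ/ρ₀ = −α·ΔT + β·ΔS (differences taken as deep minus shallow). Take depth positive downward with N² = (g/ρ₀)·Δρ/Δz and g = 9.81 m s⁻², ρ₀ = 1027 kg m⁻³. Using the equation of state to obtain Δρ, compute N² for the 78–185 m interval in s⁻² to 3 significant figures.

2.11 × 10⁻⁵ s⁻²

ΔT = +1.0 K, ΔS = +0.69 psu (deep − shallow).
Δρ/ρ₀ = −αΔT + βΔS = -2.60 × 10⁻⁴ + 4.899 × 10⁻⁴ = 2.299 × 10⁻⁴, so Δρ ≈ 0.2361 kg m⁻³.
N² = (g/ρ₀)·Δρ/Δz = g·(Δρ/ρ₀)/Δz = 9.81 × 2.299 × 10⁻⁴ / 107 = 2.1078 × 10⁻⁵ s⁻² ≈ 2.11 × 10⁻⁵ s⁻².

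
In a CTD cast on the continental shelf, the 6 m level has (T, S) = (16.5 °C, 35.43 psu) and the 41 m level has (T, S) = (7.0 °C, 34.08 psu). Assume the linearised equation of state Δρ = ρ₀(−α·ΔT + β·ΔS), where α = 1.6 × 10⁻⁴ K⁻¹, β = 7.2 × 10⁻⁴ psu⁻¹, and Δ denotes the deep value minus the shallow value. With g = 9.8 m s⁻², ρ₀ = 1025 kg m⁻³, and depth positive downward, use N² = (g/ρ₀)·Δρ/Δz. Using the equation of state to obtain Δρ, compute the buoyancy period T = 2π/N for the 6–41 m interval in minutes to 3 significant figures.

8.45 min

ΔT = -9.5 K, ΔS = -1.35 psu (deep − shallow).
Δρ/ρ₀ = −αΔT + βΔS = 1.52 × 10⁻³ − 9.72 × 10⁻⁴ = 5.48 × 10⁻⁴, so Δρ ≈ 0.5617 kg m⁻³.
N² = (g/ρ₀)·Δρ/Δz = g·(Δρ/ρ₀)/Δz = 9.8 × 5.48 × 10⁻⁴ / 35 = 1.5344 × 10⁻⁴ s⁻².
N = √(1.5344 × 10⁻⁴) = 0.012387 rad s⁻¹ → T = 2π/N = 507.24 s = 8.4540 min ≈ 8.45 min.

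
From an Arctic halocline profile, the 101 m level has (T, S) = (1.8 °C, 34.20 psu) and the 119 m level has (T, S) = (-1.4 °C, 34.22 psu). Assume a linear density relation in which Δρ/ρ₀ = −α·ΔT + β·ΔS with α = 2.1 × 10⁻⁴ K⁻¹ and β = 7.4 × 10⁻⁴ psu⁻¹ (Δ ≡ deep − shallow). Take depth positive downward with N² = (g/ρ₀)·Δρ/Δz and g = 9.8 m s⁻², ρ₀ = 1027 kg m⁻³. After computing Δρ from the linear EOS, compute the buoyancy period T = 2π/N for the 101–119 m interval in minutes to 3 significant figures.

5.42 min

ΔT = -3.2 K, ΔS = +0.02 psu (deep − shallow).
Δρ/ρ₀ = −αΔT + βΔS = 6.72 × 10⁻⁴ + 1.48 × 10⁻⁵ = 6.868 × 10⁻⁴, so Δρ ≈ 0.7053 kg m⁻³.
N² = (g/ρ₀)·Δρ/Δz = g·(Δρ/ρ₀)/Δz = 9.8 × 6.868 × 10⁻⁴ / 18 = 3.7392 × 10⁻⁴ s⁻².
N = √(3.7392 × 10⁻⁴) = 0.019337 rad s⁻¹ → T = 2π/N = 324.93 s = 5.4155 min ≈ 5.42 min.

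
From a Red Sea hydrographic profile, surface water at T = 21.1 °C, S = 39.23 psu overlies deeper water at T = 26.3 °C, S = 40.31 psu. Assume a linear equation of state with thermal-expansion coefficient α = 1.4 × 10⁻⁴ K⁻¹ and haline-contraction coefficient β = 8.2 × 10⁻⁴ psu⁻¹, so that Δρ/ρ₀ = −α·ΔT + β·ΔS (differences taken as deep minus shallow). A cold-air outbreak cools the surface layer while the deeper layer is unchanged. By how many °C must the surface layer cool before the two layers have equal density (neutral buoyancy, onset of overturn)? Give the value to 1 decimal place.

Neutral buoyancy requires Δρ = 0, i.e. −α(T_deep − T_surf′) + β(S_deep − S_surf) = 0.
T_surf′ = T_deep − (β/α)·ΔS = 26.3 − (8.2 × 10⁻⁴/1.4 × 10⁻⁴)·(+1.08) = 19.974 °C.
Cooling required: 21.1 − (19.974) = 1.126 °C.

1.1 °C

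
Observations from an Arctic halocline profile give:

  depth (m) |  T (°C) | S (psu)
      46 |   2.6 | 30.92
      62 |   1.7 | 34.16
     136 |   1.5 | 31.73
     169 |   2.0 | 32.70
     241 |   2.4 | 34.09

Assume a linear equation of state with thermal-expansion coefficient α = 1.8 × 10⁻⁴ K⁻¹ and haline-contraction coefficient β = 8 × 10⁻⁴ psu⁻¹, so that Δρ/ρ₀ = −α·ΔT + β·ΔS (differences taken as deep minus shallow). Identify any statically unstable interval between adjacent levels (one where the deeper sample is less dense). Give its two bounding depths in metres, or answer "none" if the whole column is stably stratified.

Evaluate Δρ/ρ₀ = −αΔT + βΔS across each adjacent pair:
  46–62 m: −αΔT+βΔS = −(1.8 × 10⁻⁴)(-0.9)+(8 × 10⁻⁴)(+3.24) = 2.8 × 10⁻³ → stable
  62–136 m: −αΔT+βΔS = −(1.8 × 10⁻⁴)(-0.2)+(8 × 10⁻⁴)(-2.43) = -1.9 × 10⁻³ → UNSTABLE
  136–169 m: −αΔT+βΔS = −(1.8 × 10⁻⁴)(+0.5)+(8 × 10⁻⁴)(+0.97) = 6.9 × 10⁻⁴ → stable
  169–241 m: −αΔT+βΔS = −(1.8 × 10⁻⁴)(+0.4)+(8 × 10⁻⁴)(+1.39) = 1.0 × 10⁻³ → stable
The 62–136 m interval has Δρ < 0: lighter water underlies denser water.

62–136 m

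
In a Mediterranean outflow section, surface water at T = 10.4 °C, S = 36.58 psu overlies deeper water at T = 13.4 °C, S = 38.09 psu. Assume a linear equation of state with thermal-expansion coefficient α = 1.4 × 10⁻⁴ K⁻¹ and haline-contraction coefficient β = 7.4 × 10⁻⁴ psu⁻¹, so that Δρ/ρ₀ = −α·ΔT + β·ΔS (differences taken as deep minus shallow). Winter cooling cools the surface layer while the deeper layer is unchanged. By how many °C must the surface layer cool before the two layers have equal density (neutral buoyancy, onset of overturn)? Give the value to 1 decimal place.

5.0 °C

Neutral buoyancy requires Δρ = 0, i.e. −α(T_deep − T_surf′) + β(S_deep − S_surf) = 0.
T_surf′ = T_deep − (β/α)·ΔS = 13.4 − (7.4 × 10⁻⁴/1.4 × 10⁻⁴)·(+1.51) = 5.419 °C.
Cooling required: 10.4 − (5.419) = 4.981 °C.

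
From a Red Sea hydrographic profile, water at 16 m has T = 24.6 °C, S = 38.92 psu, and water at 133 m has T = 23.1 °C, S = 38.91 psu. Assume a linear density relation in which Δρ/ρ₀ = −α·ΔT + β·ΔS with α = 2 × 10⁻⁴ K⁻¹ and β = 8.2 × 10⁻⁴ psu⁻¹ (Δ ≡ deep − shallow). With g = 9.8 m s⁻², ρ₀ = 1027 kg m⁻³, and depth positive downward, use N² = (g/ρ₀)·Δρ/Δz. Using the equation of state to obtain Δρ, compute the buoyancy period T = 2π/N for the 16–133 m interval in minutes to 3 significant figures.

ΔT = -1.5 K, ΔS = -0.01 psu (deep − shallow).
Δρ/ρ₀ = −αΔT + βΔS = 3.00 × 10⁻⁴ − 8.20 × 10⁻⁶ = 2.918 × 10⁻⁴, so Δρ ≈ 0.2997 kg m⁻³.
N² = (g/ρ₀)·Δρ/Δz = g·(Δρ/ρ₀)/Δz = 9.8 × 2.918 × 10⁻⁴ / 117 = 2.4441 × 10⁻⁵ s⁻².
N = √(2.4441 × 10⁻⁵) = 4.9438 × 10⁻³ rad s⁻¹ → T = 2π/N = 1.2709 × 10³ s = 21.182 min ≈ 21.2 min.

21.2 min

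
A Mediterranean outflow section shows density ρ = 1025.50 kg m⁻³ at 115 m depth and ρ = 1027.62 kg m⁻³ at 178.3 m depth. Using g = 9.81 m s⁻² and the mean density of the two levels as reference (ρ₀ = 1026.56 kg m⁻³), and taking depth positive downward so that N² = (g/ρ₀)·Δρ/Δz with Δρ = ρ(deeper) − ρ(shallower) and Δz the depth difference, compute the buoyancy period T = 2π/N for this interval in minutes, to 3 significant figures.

Δρ = 1027.62 − 1025.50 = 2.12 kg m⁻³ over Δz = 178.3 − 115 = 63.3 m.
N² = (9.81/1026.56) × (2.12/63.3) = 3.2005 × 10⁻⁴ s⁻².
N = √(3.2005 × 10⁻⁴) = 0.017890 rad s⁻¹, so T = 2π/N = 351.21 s = 5.8535 min ≈ 5.85 min.
Since Δρ > 0 the layer is stably stratified.

5.85 min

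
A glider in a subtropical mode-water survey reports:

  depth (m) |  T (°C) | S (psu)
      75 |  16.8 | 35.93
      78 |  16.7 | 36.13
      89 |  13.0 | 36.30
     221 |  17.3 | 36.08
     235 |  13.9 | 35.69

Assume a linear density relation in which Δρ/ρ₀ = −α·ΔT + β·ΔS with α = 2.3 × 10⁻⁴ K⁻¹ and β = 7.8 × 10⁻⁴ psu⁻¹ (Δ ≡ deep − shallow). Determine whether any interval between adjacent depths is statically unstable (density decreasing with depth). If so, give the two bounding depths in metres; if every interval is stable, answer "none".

Evaluate Δρ/ρ₀ = −αΔT + βΔS across each adjacent pair:
  75–78 m: −αΔT+βΔS = −(2.3 × 10⁻⁴)(-0.1)+(7.8 × 10⁻⁴)(+0.20) = 1.8 × 10⁻⁴ → stable
  78–89 m: −αΔT+βΔS = −(2.3 × 10⁻⁴)(-3.7)+(7.8 × 10⁻⁴)(+0.17) = 9.8 × 10⁻⁴ → stable
  89–221 m: −αΔT+βΔS = −(2.3 × 10⁻⁴)(+4.3)+(7.8 × 10⁻⁴)(-0.22) = -1.2 × 10⁻³ → UNSTABLE
  221–235 m: −αΔT+βΔS = −(2.3 × 10⁻⁴)(-3.4)+(7.8 × 10⁻⁴)(-0.39) = 4.8 × 10⁻⁴ → stable
The 89–221 m interval has Δρ < 0: lighter water underlies denser water.

89–221 m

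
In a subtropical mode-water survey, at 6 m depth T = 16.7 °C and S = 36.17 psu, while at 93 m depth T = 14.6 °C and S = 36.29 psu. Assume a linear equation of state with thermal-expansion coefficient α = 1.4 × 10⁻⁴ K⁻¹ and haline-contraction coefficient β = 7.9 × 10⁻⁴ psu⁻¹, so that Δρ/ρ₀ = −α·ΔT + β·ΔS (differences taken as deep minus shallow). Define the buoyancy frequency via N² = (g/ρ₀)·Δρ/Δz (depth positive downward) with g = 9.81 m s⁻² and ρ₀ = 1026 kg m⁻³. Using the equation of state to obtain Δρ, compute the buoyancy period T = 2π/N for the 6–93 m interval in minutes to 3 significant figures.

15.8 min

ΔT = -2.1 K, ΔS = +0.12 psu (deep − shallow).
Δρ/ρ₀ = −αΔT + βΔS = 2.94 × 10⁻⁴ + 9.48 × 10⁻⁵ = 3.888 × 10⁻⁴, so Δρ ≈ 0.3989 kg m⁻³.
N² = (g/ρ₀)·Δρ/Δz = g·(Δρ/ρ₀)/Δz = 9.81 × 3.888 × 10⁻⁴ / 87 = 4.3841 × 10⁻⁵ s⁻².
N = √(4.3841 × 10⁻⁵) = 6.6213 × 10⁻³ rad s⁻¹ → T = 2π/N = 948.94 s = 15.816 min ≈ 15.8 min.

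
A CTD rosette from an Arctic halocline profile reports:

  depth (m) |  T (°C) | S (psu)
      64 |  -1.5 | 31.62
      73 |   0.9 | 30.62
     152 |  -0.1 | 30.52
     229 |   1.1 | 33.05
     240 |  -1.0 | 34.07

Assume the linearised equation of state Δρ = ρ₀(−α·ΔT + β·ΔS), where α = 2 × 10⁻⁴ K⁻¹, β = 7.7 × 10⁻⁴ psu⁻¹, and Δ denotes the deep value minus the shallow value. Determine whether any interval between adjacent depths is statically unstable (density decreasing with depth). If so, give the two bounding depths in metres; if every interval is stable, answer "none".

64–73 m

Evaluate Δρ/ρ₀ = −αΔT + βΔS across each adjacent pair:
  64–73 m: −αΔT+βΔS = −(2 × 10⁻⁴)(+2.4)+(7.7 × 10⁻⁴)(-1.00) = -1.3 × 10⁻³ → UNSTABLE
  73–152 m: −αΔT+βΔS = −(2 × 10⁻⁴)(-1.0)+(7.7 × 10⁻⁴)(-0.10) = 1.2 × 10⁻⁴ → stable
  152–229 m: −αΔT+βΔS = −(2 × 10⁻⁴)(+1.2)+(7.7 × 10⁻⁴)(+2.53) = 1.7 × 10⁻³ → stable
  229–240 m: −αΔT+βΔS = −(2 × 10⁻⁴)(-2.1)+(7.7 × 10⁻⁴)(+1.02) = 1.2 × 10⁻³ → stable
The 64–73 m interval has Δρ < 0: lighter water underlies denser water.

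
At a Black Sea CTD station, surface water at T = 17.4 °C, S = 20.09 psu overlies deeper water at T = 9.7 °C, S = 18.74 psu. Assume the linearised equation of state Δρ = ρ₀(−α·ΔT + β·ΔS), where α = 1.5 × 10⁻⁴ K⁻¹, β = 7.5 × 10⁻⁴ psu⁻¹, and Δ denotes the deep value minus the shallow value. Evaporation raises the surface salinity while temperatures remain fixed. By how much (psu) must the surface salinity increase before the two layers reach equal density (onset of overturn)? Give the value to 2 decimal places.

Neutral buoyancy requires −α(T_deep − T_surf) + β(S_deep − S_surf′) = 0.
S_surf′ = S_deep − (α/β)·ΔT = 18.74 − (1.5 × 10⁻⁴/7.5 × 10⁻⁴)·(-7.7) = 20.2800 psu.
Increase required: 20.2800 − 20.09 = 0.1900 psu.

0.19 psu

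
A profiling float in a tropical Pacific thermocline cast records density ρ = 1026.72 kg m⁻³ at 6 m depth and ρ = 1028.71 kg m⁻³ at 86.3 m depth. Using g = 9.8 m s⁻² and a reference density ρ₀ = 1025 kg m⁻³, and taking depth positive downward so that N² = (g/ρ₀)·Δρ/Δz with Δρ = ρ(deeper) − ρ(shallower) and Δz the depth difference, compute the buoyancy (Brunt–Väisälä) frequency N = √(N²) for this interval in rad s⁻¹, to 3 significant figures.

Δρ = 1028.71 − 1026.72 = 1.99 kg m⁻³ over Δz = 86.3 − 6 = 80.3 m.
N² = (9.8/1025) × (1.99/80.3) = 2.3694 × 10⁻⁴ s⁻².
N = √(2.3694 × 10⁻⁴) = 0.015393 rad s⁻¹ ≈ 0.0154 rad s⁻¹.
N² > 0, so the interval is statically stable.

0.0154 rad s⁻¹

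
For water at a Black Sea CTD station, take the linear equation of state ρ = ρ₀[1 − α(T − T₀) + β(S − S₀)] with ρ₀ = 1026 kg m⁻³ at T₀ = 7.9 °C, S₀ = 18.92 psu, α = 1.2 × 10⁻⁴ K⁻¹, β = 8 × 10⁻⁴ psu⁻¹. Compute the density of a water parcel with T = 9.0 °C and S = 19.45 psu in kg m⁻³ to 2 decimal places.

T − T₀ = +1.1 K, S − S₀ = +0.53 psu.
Bracket = 1 − α·(+1.1) + β·(+0.53) = 1 + (2.92 × 10⁻⁴) = 1.0002920.
ρ = 1026 × 1.0002920 = 1026.30 kg m⁻³.

1026.30 kg m⁻³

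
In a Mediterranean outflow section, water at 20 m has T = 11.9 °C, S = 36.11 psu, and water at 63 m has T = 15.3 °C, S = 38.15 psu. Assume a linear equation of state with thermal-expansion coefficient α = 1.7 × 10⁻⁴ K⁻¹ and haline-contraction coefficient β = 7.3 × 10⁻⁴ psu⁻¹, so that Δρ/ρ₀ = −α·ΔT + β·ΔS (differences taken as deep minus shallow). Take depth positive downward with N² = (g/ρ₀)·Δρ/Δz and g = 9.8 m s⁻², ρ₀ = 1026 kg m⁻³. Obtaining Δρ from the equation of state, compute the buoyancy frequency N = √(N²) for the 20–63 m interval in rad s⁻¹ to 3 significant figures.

ΔT = +3.4 K, ΔS = +2.04 psu (deep − shallow).
Δρ/ρ₀ = −αΔT + βΔS = -5.78 × 10⁻⁴ + 1.4892 × 10⁻³ = 9.112 × 10⁻⁴, so Δρ ≈ 0.9349 kg m⁻³.
N² = (g/ρ₀)·Δρ/Δz = g·(Δρ/ρ₀)/Δz = 9.8 × 9.112 × 10⁻⁴ / 43 = 2.0767 × 10⁻⁴ s⁻².
N = √(2.0767 × 10⁻⁴) = 0.014411 rad s⁻¹ ≈ 0.0144 rad s⁻¹.

0.0144 rad s⁻¹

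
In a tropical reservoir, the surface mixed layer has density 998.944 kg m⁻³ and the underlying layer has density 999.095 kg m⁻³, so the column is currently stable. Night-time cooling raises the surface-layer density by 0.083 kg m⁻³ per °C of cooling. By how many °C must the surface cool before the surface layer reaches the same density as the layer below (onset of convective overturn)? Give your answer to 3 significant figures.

1.82 °C

Density deficit of the surface layer: 999.095 − 998.944 = 0.151 kg m⁻³.
Required change = 0.151 / 0.083 = 1.82 °C.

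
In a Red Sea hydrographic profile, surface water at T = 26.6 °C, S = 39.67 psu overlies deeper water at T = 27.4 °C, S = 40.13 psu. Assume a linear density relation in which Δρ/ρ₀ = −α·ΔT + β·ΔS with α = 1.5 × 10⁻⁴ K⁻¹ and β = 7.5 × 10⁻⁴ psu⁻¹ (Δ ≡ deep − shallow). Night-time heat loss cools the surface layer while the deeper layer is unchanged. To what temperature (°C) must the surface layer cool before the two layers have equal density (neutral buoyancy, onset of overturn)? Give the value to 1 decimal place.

25.1 °C

Neutral buoyancy requires Δρ = 0, i.e. −α(T_deep − T_surf′) + β(S_deep − S_surf) = 0.
T_surf′ = T_deep − (β/α)·ΔS = 27.4 − (7.5 × 10⁻⁴/1.5 × 10⁻⁴)·(+0.46) = 25.100 °C.
Cooling required: 26.6 − (25.100) = 1.500 °C.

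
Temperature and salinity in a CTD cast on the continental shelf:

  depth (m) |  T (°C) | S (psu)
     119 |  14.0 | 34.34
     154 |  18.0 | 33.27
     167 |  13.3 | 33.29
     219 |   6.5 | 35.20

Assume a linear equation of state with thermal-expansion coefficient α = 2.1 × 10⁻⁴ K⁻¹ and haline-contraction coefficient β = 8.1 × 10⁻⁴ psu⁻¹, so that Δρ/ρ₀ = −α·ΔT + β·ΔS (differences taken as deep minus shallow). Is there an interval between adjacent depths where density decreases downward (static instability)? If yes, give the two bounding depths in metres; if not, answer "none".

119–154 m

Evaluate Δρ/ρ₀ = −αΔT + βΔS across each adjacent pair:
  119–154 m: −αΔT+βΔS = −(2.1 × 10⁻⁴)(+4.0)+(8.1 × 10⁻⁴)(-1.07) = -1.7 × 10⁻³ → UNSTABLE
  154–167 m: −αΔT+βΔS = −(2.1 × 10⁻⁴)(-4.7)+(8.1 × 10⁻⁴)(+0.02) = 1.0 × 10⁻³ → stable
  167–219 m: −αΔT+βΔS = −(2.1 × 10⁻⁴)(-6.8)+(8.1 × 10⁻⁴)(+1.91) = 3.0 × 10⁻³ → stable
The 119–154 m interval has Δρ < 0: lighter water underlies denser water.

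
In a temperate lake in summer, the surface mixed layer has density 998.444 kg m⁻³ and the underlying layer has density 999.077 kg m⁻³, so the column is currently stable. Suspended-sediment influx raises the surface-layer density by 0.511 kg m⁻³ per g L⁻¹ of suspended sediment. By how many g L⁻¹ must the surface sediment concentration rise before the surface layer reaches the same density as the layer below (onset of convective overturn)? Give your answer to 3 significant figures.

Density deficit of the surface layer: 999.077 − 998.444 = 0.633 kg m⁻³.
Required change = 0.633 / 0.511 = 1.24 g L⁻¹.

1.24 g L⁻¹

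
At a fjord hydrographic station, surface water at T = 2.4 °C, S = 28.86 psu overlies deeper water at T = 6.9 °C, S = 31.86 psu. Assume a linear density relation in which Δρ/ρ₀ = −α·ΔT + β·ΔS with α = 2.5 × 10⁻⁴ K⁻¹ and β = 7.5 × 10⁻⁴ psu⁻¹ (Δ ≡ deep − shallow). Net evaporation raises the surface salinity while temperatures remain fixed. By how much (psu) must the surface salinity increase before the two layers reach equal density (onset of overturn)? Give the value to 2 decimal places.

Neutral buoyancy requires −α(T_deep − T_surf) + β(S_deep − S_surf′) = 0.
S_surf′ = S_deep − (α/β)·ΔT = 31.86 − (2.5 × 10⁻⁴/7.5 × 10⁻⁴)·(+4.5) = 30.3600 psu.
Increase required: 30.3600 − 28.86 = 1.5000 psu.

1.50 psu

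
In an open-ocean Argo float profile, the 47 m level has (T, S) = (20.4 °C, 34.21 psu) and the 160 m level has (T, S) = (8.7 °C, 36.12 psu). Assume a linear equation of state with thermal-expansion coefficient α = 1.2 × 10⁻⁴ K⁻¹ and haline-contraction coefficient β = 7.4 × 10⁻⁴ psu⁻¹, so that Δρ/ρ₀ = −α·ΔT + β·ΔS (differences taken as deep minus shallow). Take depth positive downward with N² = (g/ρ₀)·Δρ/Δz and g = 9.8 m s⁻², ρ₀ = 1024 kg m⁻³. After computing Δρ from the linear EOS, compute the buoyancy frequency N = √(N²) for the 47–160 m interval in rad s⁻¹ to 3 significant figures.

ΔT = -11.7 K, ΔS = +1.91 psu (deep − shallow).
Δρ/ρ₀ = −αΔT + βΔS = 1.404 × 10⁻³ + 1.4134 × 10⁻³ = 2.8174 × 10⁻³, so Δρ ≈ 2.885 kg m⁻³.
N² = (g/ρ₀)·Δρ/Δz = g·(Δρ/ρ₀)/Δz = 9.8 × 2.8174 × 10⁻³ / 113 = 2.4434 × 10⁻⁴ s⁻².
N = √(2.4434 × 10⁻⁴) = 0.015631 rad s⁻¹ ≈ 0.0156 rad s⁻¹.

0.0156 rad s⁻¹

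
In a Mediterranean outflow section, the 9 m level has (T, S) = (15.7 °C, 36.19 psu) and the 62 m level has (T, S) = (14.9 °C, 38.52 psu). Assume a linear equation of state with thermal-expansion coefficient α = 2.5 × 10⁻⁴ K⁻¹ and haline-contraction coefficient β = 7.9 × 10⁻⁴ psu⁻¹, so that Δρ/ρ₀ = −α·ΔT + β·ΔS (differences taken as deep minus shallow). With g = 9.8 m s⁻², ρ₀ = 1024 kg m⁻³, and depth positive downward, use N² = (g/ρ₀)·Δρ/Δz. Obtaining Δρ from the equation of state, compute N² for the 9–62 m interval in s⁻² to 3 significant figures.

ΔT = -0.8 K, ΔS = +2.33 psu (deep − shallow).
Δρ/ρ₀ = −αΔT + βΔS = 2.00 × 10⁻⁴ + 1.8407 × 10⁻³ = 2.0407 × 10⁻³, so Δρ ≈ 2.090 kg m⁻³.
N² = (g/ρ₀)·Δρ/Δz = g·(Δρ/ρ₀)/Δz = 9.8 × 2.0407 × 10⁻³ / 53 = 3.7734 × 10⁻⁴ s⁻² ≈ 3.77 × 10⁻⁴ s⁻².

3.77 × 10⁻⁴ s⁻²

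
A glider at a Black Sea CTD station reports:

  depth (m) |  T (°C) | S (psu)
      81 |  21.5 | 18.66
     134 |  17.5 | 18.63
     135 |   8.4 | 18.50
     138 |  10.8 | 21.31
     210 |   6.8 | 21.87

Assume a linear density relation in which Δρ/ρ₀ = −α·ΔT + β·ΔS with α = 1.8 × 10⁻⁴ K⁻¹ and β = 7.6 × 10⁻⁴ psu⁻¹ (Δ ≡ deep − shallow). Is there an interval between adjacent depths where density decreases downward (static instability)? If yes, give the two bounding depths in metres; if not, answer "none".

none

Evaluate Δρ/ρ₀ = −αΔT + βΔS across each adjacent pair:
  81–134 m: −αΔT+βΔS = −(1.8 × 10⁻⁴)(-4.0)+(7.6 × 10⁻⁴)(-0.03) = 7.0 × 10⁻⁴ → stable
  134–135 m: −αΔT+βΔS = −(1.8 × 10⁻⁴)(-9.1)+(7.6 × 10⁻⁴)(-0.13) = 1.5 × 10⁻³ → stable
  135–138 m: −αΔT+βΔS = −(1.8 × 10⁻⁴)(+2.4)+(7.6 × 10⁻⁴)(+2.81) = 1.7 × 10⁻³ → stable
  138–210 m: −αΔT+βΔS = −(1.8 × 10⁻⁴)(-4.0)+(7.6 × 10⁻⁴)(+0.56) = 1.1 × 10⁻³ → stable
Every interval has Δρ > 0: the column is stably stratified throughout.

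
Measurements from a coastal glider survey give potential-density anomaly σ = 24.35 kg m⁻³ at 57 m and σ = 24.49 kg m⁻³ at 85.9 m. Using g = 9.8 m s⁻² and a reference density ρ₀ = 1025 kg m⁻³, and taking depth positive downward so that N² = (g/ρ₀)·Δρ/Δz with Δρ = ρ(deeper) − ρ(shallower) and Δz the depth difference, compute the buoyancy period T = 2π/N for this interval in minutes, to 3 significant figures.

Δρ = 1024.49 − 1024.35 = 0.14 kg m⁻³ over Δz = 85.9 − 57 = 28.9 m.
N² = (9.8/1025) × (0.14/28.9) = 4.6316 × 10⁻⁵ s⁻².
N = √(4.6316 × 10⁻⁵) = 6.8056 × 10⁻³ rad s⁻¹, so T = 2π/N = 923.24 s = 15.387 min ≈ 15.4 min.
Since Δρ > 0 the layer is stably stratified.

15.4 min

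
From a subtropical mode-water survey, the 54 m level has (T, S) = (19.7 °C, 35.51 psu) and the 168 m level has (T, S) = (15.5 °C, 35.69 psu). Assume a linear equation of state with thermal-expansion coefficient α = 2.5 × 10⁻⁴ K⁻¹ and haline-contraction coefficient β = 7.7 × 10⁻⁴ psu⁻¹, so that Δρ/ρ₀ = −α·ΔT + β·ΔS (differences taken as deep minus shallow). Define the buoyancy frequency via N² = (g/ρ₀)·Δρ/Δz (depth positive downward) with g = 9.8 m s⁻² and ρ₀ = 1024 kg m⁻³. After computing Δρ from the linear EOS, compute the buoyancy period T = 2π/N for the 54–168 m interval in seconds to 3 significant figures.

622 s

ΔT = -4.2 K, ΔS = +0.18 psu (deep − shallow).
Δρ/ρ₀ = −αΔT + βΔS = 1.05 × 10⁻³ + 1.386 × 10⁻⁴ = 1.1886 × 10⁻³, so Δρ ≈ 1.217 kg m⁻³.
N² = (g/ρ₀)·Δρ/Δz = g·(Δρ/ρ₀)/Δz = 9.8 × 1.1886 × 10⁻³ / 114 = 1.0218 × 10⁻⁴ s⁻².
N = √(1.0218 × 10⁻⁴) = 0.010108 rad s⁻¹ → T = 2π/N = 621.61 s ≈ 622 s.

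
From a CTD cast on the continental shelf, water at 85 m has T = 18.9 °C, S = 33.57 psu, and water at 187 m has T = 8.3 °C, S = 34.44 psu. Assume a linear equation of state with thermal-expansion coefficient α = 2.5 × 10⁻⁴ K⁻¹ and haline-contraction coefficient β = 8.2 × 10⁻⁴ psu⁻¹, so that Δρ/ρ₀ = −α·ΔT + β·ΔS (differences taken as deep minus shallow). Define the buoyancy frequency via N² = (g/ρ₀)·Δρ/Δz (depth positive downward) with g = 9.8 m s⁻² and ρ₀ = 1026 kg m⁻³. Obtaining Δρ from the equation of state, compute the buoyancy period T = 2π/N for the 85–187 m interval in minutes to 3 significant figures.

5.83 min

ΔT = -10.6 K, ΔS = +0.87 psu (deep − shallow).
Δρ/ρ₀ = −αΔT + βΔS = 2.65 × 10⁻³ + 7.134 × 10⁻⁴ = 3.3634 × 10⁻³, so Δρ ≈ 3.451 kg m⁻³.
N² = (g/ρ₀)·Δρ/Δz = g·(Δρ/ρ₀)/Δz = 9.8 × 3.3634 × 10⁻³ / 102 = 3.2315 × 10⁻⁴ s⁻².
N = √(3.2315 × 10⁻⁴) = 0.017976 rad s⁻¹ → T = 2π/N = 349.53 s = 5.8255 min ≈ 5.83 min.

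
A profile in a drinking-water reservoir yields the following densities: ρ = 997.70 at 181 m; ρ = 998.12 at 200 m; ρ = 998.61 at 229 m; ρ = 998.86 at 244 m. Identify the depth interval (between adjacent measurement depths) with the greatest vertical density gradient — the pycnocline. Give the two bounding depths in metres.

181–200 m

Compute the density gradient over each adjacent pair:
  181–200 m: Δρ/Δz = 0.42/19 = 0.022 kg m⁻⁴
  200–229 m: Δρ/Δz = 0.49/29 = 0.017 kg m⁻⁴
  229–244 m: Δρ/Δz = 0.25/15 = 0.017 kg m⁻⁴
The largest gradient is in the 181–200 m interval — the pycnocline.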